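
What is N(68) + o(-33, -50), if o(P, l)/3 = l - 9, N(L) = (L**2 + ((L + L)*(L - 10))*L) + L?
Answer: 540899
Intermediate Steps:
N(L) = L + L**2 + 2*L**2*(-10 + L) (N(L) = (L**2 + ((2*L)*(-10 + L))*L) + L = (L**2 + (2*L*(-10 + L))*L) + L = (L**2 + 2*L**2*(-10 + L)) + L = L + L**2 + 2*L**2*(-10 + L))
o(P, l) = -27 + 3*l (o(P, l) = 3*(l - 9) = 3*(-9 + l) = -27 + 3*l)
N(68) + o(-33, -50) = 68*(1 - 19*68 + 2*68**2) + (-27 + 3*(-50)) = 68*(1 - 1292 + 2*4624) + (-27 - 150) = 68*(1 - 1292 + 9248) - 177 = 68*7957 - 177 = 541076 - 177 = 540899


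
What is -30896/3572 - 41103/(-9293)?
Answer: -35074153/8298649 ≈ -4.2265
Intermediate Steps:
-30896/3572 - 41103/(-9293) = -30896*1/3572 - 41103*(-1/9293) = -7724/893 + 41103/9293 = -35074153/8298649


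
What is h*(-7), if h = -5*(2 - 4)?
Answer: -70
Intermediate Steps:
h = 10 (h = -5*(-2) = 10)
h*(-7) = 10*(-7) = -70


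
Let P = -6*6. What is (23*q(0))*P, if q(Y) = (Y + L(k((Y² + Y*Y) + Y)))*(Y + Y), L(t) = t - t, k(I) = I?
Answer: 0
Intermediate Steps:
P = -36
L(t) = 0
q(Y) = 2*Y² (q(Y) = (Y + 0)*(Y + Y) = Y*(2*Y) = 2*Y²)
(23*q(0))*P = (23*(2*0²))*(-36) = (23*(2*0))*(-36) = (23*0)*(-36) = 0*(-36) = 0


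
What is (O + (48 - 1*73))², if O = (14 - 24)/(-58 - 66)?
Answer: 2387025/3844 ≈ 620.97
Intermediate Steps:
O = 5/62 (O = -10/(-124) = -10*(-1/124) = 5/62 ≈ 0.080645)
(O + (48 - 1*73))² = (5/62 + (48 - 1*73))² = (5/62 + (48 - 73))² = (5/62 - 25)² = (-1545/62)² = 2387025/3844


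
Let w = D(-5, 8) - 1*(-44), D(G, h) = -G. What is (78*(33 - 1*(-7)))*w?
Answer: 152880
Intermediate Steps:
w = 49 (w = -1*(-5) - 1*(-44) = 5 + 44 = 49)
(78*(33 - 1*(-7)))*w = (78*(33 - 1*(-7)))*49 = (78*(33 + 7))*49 = (78*40)*49 = 3120*49 = 152880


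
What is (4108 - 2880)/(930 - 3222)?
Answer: -307/573 ≈ -0.53578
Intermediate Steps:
(4108 - 2880)/(930 - 3222) = 1228/(-2292) = 1228*(-1/2292) = -307/573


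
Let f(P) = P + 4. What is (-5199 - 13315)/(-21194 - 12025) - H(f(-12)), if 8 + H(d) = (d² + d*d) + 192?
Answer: -10345814/33219 ≈ -311.44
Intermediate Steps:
f(P) = 4 + P
H(d) = 184 + 2*d² (H(d) = -8 + ((d² + d*d) + 192) = -8 + ((d² + d²) + 192) = -8 + (2*d² + 192) = -8 + (192 + 2*d²) = 184 + 2*d²)
(-5199 - 13315)/(-21194 - 12025) - H(f(-12)) = (-5199 - 13315)/(-21194 - 12025) - (184 + 2*(4 - 12)²) = -18514/(-33219) - (184 + 2*(-8)²) = -18514*(-1/33219) - (184 + 2*64) = 18514/33219 - (184 + 128) = 18514/33219 - 1*312 = 18514/33219 - 312 = -10345814/33219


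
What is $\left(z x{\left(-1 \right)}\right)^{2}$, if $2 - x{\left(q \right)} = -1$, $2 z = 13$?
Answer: $\frac{1521}{4} \approx 380.25$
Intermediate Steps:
$z = \frac{13}{2}$ ($z = \frac{1}{2} \cdot 13 = \frac{13}{2} \approx 6.5$)
$x{\left(q \right)} = 3$ ($x{\left(q \right)} = 2 - -1 = 2 + 1 = 3$)
$\left(z x{\left(-1 \right)}\right)^{2} = \left(\frac{13}{2} \cdot 3\right)^{2} = \left(\frac{39}{2}\right)^{2} = \frac{1521}{4}$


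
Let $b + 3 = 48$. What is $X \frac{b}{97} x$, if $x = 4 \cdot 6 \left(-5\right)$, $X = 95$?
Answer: $- \frac{513000}{97} \approx -5288.7$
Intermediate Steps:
$b = 45$ ($b = -3 + 48 = 45$)
$x = -120$ ($x = 24 \left(-5\right) = -120$)
$X \frac{b}{97} x = 95 \cdot \frac{45}{97} \left(-120\right) = \frac{4275}{97} \left(-120\right) = - \frac{513000}{97}$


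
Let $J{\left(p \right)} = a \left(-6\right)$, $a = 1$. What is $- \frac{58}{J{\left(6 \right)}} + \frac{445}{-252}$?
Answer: $\frac{1991}{252} \approx 7.9008$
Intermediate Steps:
$J{\left(p \right)} = -6$ ($J{\left(p \right)} = 1 \left(-6\right) = -6$)
$- \frac{58}{J{\left(6 \right)}} + \frac{445}{-252} = - \frac{58}{-6} + \frac{445}{-252} = \left(-58\right) \left(- \frac{1}{6}\right) + 445 \left(- \frac{1}{252}\right) = \frac{29}{3} - \frac{445}{252} = \frac{1991}{252}$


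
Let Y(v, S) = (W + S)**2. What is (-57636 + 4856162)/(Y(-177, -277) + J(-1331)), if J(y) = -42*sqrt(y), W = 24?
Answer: 2538420254/33880165 + 201538092*I*sqrt(11)/372681815 ≈ 74.923 + 1.7936*I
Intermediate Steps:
Y(v, S) = (24 + S)**2
(-57636 + 4856162)/(Y(-177, -277) + J(-1331)) = (-57636 + 4856162)/((24 - 277)**2 - 462*I*sqrt(11)) = 4798526/((-253)**2 - 462*I*sqrt(11)) = 4798526/(64009 - 462*I*sqrt(11))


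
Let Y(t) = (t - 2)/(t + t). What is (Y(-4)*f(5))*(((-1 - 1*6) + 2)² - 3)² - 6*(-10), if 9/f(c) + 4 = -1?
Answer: -2967/5 ≈ -593.40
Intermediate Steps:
f(c) = -9/5 (f(c) = 9/(-4 - 1) = 9/(-5) = 9*(-⅕) = -9/5)
Y(t) = (-2 + t)/(2*t) (Y(t) = (-2 + t)/((2*t)) = (-2 + t)*(1/(2*t)) = (-2 + t)/(2*t))
(Y(-4)*f(5))*(((-1 - 1*6) + 2)² - 3)² - 6*(-10) = (((½)*(-2 - 4)/(-4))*(-9/5))*(((-1 - 1*6) + 2)² - 3)² - 6*(-10) = (((½)*(-¼)*(-6))*(-9/5))*(((-1 - 6) + 2)² - 3)² + 60 = ((¾)*(-9/5))*((-7 + 2)² - 3)² + 60 = -27*((-5)² - 3)²/20 + 60 = -27*(25 - 3)²/20 + 60 = -27/20*22² + 60 = -27/20*484 + 60 = -3267/5 + 60 = -2967/5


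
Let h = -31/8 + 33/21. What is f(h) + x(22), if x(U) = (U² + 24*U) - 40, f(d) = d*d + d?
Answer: 3057609/3136 ≈ 975.00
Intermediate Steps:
h = -129/56 (h = -31*⅛ + 33*(1/21) = -31/8 + 11/7 = -129/56 ≈ -2.3036)
f(d) = d + d² (f(d) = d² + d = d + d²)
x(U) = -40 + U² + 24*U
f(h) + x(22) = -129*(1 - 129/56)/56 + (-40 + 22² + 24*22) = -129/56*(-73/56) + (-40 + 484 + 528) = 9417/3136 + 972 = 3057609/3136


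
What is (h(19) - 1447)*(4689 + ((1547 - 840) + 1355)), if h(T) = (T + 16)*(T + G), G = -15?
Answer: -8823557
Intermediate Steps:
h(T) = (-15 + T)*(16 + T) (h(T) = (T + 16)*(T - 15) = (16 + T)*(-15 + T) = (-15 + T)*(16 + T))
(h(19) - 1447)*(4689 + ((1547 - 840) + 1355)) = ((-240 + 19 + 19**2) - 1447)*(4689 + ((1547 - 840) + 1355)) = ((-240 + 19 + 361) - 1447)*(4689 + (707 + 1355)) = (140 - 1447)*(4689 + 2062) = -1307*6751 = -8823557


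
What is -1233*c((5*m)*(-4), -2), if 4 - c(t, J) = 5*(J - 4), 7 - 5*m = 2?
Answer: -41922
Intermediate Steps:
m = 1 (m = 7/5 - 1/5*2 = 7/5 - 2/5 = 1)
c(t, J) = 24 - 5*J (c(t, J) = 4 - 5*(J - 4) = 4 - 5*(-4 + J) = 4 - (-20 + 5*J) = 4 + (20 - 5*J) = 24 - 5*J)
-1233*c((5*m)*(-4), -2) = -1233*(24 - 5*(-2)) = -1233*(24 + 10) = -1233*34 = -41922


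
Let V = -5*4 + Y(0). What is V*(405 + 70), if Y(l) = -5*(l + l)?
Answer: -9500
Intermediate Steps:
Y(l) = -10*l
V = -20 (V = -5*4 - 10*0 = -20 + 0 = -20)
V*(405 + 70) = -20*(405 + 70) = -20*475 = -9500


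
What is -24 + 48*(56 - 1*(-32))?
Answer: 4200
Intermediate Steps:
-24 + 48*(56 - 1*(-32)) = -24 + 48*(56 + 32) = -24 + 48*88 = -24 + 4224 = 4200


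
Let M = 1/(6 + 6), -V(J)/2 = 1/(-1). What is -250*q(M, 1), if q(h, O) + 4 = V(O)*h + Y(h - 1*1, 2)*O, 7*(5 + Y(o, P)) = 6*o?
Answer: 50500/21 ≈ 2404.8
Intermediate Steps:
V(J) = 2 (V(J) = -2/(-1) = -2*(-1) = 2)
M = 1/12 ≈ 0.083333
Y(o, P) = -5 + 6*o/7 (Y(o, P) = -5 + (6*o)/7 = -5 + 6*o/7)
q(h, O) = -4 + 2*h + O*(-41/7 + 6*h/7) (q(h, O) = -4 + (2*h + (-5 + 6*(h - 1*1)/7)*O) = -4 + (2*h + (-5 + 6*(h - 1)/7)*O) = -4 + (2*h + (-5 + 6*(-1 + h)/7)*O) = -4 + (2*h + (-5 + (-6/7 + 6*h/7))*O) = -4 + (2*h + (-41/7 + 6*h/7)*O) = -4 + (2*h + O*(-41/7 + 6*h/7)) = -4 + 2*h + O*(-41/7 + 6*h/7))
-250*q(M, 1) = -250*(-4 + 2*(1/12) + (⅐)*1*(-41 + 6*(1/12))) = -250*(-4 + ⅙ + (⅐)*1*(-41 + ½)) = -250*(-4 + ⅙ + (⅐)*1*(-81/2)) = -250*(-4 + ⅙ - 81/14) = -250*(-202/21) = 50500/21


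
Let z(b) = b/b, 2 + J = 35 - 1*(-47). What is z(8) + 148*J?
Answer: 11841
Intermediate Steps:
J = 80 (J = -2 + (35 - 1*(-47)) = -2 + (35 + 47) = -2 + 82 = 80)
z(b) = 1
z(8) + 148*J = 1 + 148*80 = 1 + 11840 = 11841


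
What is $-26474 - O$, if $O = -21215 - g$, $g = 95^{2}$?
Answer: $3766$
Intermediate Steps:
$g = 9025$
$O = -30240$ ($O = -21215 - 9025 = -30240$)
$-26474 - O = -26474 - -30240 = -26474 + 30240 = 3766$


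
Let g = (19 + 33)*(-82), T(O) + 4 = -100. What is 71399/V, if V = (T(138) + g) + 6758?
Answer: 71399/2390 ≈ 29.874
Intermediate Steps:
T(O) = -104 (T(O) = -4 - 100 = -104)
g = -4264 (g = 52*(-82) = -4264)
V = 2390 (V = (-104 - 4264) + 6758 = -4368 + 6758 = 2390)
71399/V = 71399/2390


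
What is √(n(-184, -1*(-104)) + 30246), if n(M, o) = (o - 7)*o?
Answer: √40334 ≈ 200.83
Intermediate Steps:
n(M, o) = o*(-7 + o) (n(M, o) = (-7 + o)*o = o*(-7 + o))
√(n(-184, -1*(-104)) + 30246) = √((-1*(-104))*(-7 - 1*(-104)) + 30246) = √(104*(-7 + 104) + 30246) = √(104*97 + 30246) = √(10088 + 30246) = √40334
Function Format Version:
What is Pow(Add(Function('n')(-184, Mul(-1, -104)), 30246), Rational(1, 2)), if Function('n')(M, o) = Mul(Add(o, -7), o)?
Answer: Pow(40334, Rational(1, 2)) ≈ 200.83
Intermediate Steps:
Function('n')(M, o) = Mul(o, Add(-7, o)) (Function('n')(M, o) = Mul(Add(-7, o), o) = Mul(o, Add(-7, o)))
Pow(Add(Function('n')(-184, Mul(-1, -104)), 30246), Rational(1, 2)) = Pow(Add(Mul(Mul(-1, -104), Add(-7, Mul(-1, -104))), 30246), Rational(1, 2)) = Pow(Add(Mul(104, Add(-7, 104)), 30246), Rational(1, 2)) = Pow(Add(Mul(104, 97), 30246), Rational(1, 2)) = Pow(Add(10088, 30246), Rational(1, 2)) = Pow(40334, Rational(1, 2))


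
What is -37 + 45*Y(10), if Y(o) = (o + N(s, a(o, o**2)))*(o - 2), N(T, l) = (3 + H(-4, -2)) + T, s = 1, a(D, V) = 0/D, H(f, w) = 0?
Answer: 5003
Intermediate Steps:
a(D, V) = 0
N(T, l) = 3 + T (N(T, l) = (3 + 0) + T = 3 + T)
Y(o) = (-2 + o)*(4 + o) (Y(o) = (o + (3 + 1))*(o - 2) = (o + 4)*(-2 + o) = (4 + o)*(-2 + o) = (-2 + o)*(4 + o))
-37 + 45*Y(10) = -37 + 45*(-8 + 10**2 + 2*10) = -37 + 45*(-8 + 100 + 20) = -37 + 45*112 = -37 + 5040 = 5003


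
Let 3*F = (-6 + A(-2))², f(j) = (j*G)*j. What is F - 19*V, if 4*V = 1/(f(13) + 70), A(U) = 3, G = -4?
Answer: 7291/2424 ≈ 3.0078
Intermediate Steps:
f(j) = -4*j² (f(j) = (j*(-4))*j = (-4*j)*j = -4*j²)
V = -1/2424 (V = 1/(4*(-4*13² + 70)) = 1/(4*(-4*169 + 70)) = 1/(4*(-676 + 70)) = (¼)/(-606) = (¼)*(-1/606) = -1/2424 ≈ -0.00041254)
F = 3 (F = (-6 + 3)²/3 = (⅓)*(-3)² = (⅓)*9 = 3)
F - 19*V = 3 - 19*(-1/2424) = 3 + 19/2424 = 7291/2424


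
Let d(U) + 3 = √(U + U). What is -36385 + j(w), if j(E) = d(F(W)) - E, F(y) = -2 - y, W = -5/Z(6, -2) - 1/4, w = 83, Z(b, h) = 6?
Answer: -36471 + I*√66/6 ≈ -36471.0 + 1.354*I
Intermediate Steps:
W = -13/12 (W = -5/6 - 1/4 = -5*⅙ - 1*¼ = -⅚ - ¼ = -13/12 ≈ -1.0833)
d(U) = -3 + √2*√U (d(U) = -3 + √(U + U) = -3 + √(2*U) = -3 + √2*√U)
j(E) = -3 - E + I*√66/6 (j(E) = (-3 + √2*√(-2 - 1*(-13/12))) - E = (-3 + √2*√(-2 + 13/12)) - E = (-3 + √2*√(-11/12)) - E = (-3 + √2*(I*√33/6)) - E = (-3 + I*√66/6) - E = -3 - E + I*√66/6)
-36385 + j(w) = -36385 + (-3 - 1*83 + I*√66/6) = -36385 + (-3 - 83 + I*√66/6) = -36385 + (-86 + I*√66/6) = -36471 + I*√66/6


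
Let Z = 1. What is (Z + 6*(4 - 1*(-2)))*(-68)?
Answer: -2516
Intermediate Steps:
(Z + 6*(4 - 1*(-2)))*(-68) = (1 + 6*(4 - 1*(-2)))*(-68) = (1 + 6*(4 + 2))*(-68) = (1 + 6*6)*(-68) = (1 + 36)*(-68) = 37*(-68) = -2516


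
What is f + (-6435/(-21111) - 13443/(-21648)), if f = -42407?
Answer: -2153337702627/50778992 ≈ -42406.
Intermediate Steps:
f + (-6435/(-21111) - 13443/(-21648)) = -42407 + (-6435/(-21111) - 13443/(-21648)) = -42407 + (-6435*(-1/21111) - 13443*(-1/21648)) = -42407 + (2145/7037 + 4481/7216) = -42407 + 47011117/50778992 = -2153337702627/50778992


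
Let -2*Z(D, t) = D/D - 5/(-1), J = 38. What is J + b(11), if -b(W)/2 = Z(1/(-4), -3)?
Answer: 44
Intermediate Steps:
Z(D, t) = -3 (Z(D, t) = -(D/D - 5/(-1))/2 = -(1 - 5*(-1))/2 = -(1 + 5)/2 = -½*6 = -3)
b(W) = 6 (b(W) = -2*(-3) = 6)
J + b(11) = 38 + 6 = 44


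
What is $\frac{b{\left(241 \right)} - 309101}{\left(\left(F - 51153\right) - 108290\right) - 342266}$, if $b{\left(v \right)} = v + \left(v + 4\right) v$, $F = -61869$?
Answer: $\frac{249815}{563578} \approx 0.44327$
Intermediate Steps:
$b{\left(v \right)} = v + v \left(4 + v\right)$ ($b{\left(v \right)} = v + \left(4 + v\right) v = v + v \left(4 + v\right)$)
$\frac{b{\left(241 \right)} - 309101}{\left(\left(F - 51153\right) - 108290\right) - 342266} = \frac{241 \left(5 + 241\right) - 309101}{\left(\left(-61869 - 51153\right) - 108290\right) - 342266} = \frac{241 \cdot 246 - 309101}{\left(-113022 - 108290\right) - 342266} = \frac{59286 - 309101}{-221312 - 342266} = - \frac{249815}{-563578} = \left(-249815\right) \left(- \frac{1}{563578}\right) = \frac{249815}{563578}$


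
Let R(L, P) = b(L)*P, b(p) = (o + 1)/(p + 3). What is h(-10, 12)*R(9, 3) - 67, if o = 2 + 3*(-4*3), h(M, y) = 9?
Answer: -565/4 ≈ -141.25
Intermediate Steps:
o = -34 (o = 2 + 3*(-12) = 2 - 36 = -34)
b(p) = -33/(3 + p) (b(p) = (-34 + 1)/(p + 3) = -33/(3 + p))
R(L, P) = -33*P/(3 + L) (R(L, P) = (-33/(3 + L))*P = -33*P/(3 + L))
h(-10, 12)*R(9, 3) - 67 = 9*(-33*3/(3 + 9)) - 67 = 9*(-33*3/12) - 67 = 9*(-33*3*1/12) - 67 = 9*(-33/4) - 67 = -297/4 - 67 = -565/4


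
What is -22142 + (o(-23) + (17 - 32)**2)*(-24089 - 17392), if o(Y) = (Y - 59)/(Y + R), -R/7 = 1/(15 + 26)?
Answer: -4513528886/475 ≈ -9.5022e+6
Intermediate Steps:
R = -7/41 (R = -7/(15 + 26) = -7/41 ≈ -0.17073)
o(Y) = (-59 + Y)/(-7/41 + Y) (o(Y) = (Y - 59)/(Y - 7/41) = (-59 + Y)/(-7/41 + Y))
-22142 + (o(-23) + (17 - 32)**2)*(-24089 - 17392) = -22142 + (41*(-59 - 23)/(-7 + 41*(-23)) + (17 - 32)**2)*(-24089 - 17392) = -22142 + (41*(-82)/(-7 - 943) + (-15)**2)*(-41481) = -22142 + (41*(-82)/(-950) + 225)*(-41481) = -22142 + (41*(-1/950)*(-82) + 225)*(-41481) = -22142 + (1681/475 + 225)*(-41481) = -22142 + (108556/475)*(-41481) = -22142 - 4503011436/475 = -4513528886/475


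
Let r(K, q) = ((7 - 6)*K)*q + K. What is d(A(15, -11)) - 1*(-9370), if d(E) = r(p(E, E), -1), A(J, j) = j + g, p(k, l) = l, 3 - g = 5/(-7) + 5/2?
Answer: 9370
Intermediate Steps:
g = 17/14 (g = 3 - (5/(-7) + 5/2) = 3 - (5*(-1/7) + 5*(1/2)) = 3 - (-5/7 + 5/2) = 3 - 1*25/14 = 3 - 25/14 = 17/14 ≈ 1.2143)
A(J, j) = 17/14 + j (A(J, j) = j + 17/14 = 17/14 + j)
r(K, q) = K + K*q (r(K, q) = (1*K)*q + K = K*q + K = K + K*q)
d(E) = 0 (d(E) = E*(1 - 1) = E*0 = 0)
d(A(15, -11)) - 1*(-9370) = 0 - 1*(-9370) = 0 + 9370 = 9370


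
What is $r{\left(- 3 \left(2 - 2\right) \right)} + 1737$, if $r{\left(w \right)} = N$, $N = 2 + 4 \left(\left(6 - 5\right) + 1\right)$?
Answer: $1747$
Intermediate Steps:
$N = 10$ ($N = 2 + 4 \left(1 + 1\right) = 2 + 4 \cdot 2 = 2 + 8 = 10$)
$r{\left(w \right)} = 10$
$r{\left(- 3 \left(2 - 2\right) \right)} + 1737 = 10 + 1737 = 1747$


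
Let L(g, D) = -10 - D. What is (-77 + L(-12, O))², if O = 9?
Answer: 9216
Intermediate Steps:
(-77 + L(-12, O))² = (-77 + (-10 - 1*9))² = (-77 + (-10 - 9))² = (-77 - 19)² = (-96)² = 9216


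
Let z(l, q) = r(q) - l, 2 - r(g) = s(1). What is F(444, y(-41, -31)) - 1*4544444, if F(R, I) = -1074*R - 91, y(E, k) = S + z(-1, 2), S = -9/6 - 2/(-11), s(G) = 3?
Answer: -5021391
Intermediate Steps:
r(g) = -1 (r(g) = 2 - 1*3 = 2 - 3 = -1)
z(l, q) = -1 - l
S = -29/22 (S = -9*1/6 - 2*(-1/11) = -3/2 + 2/11 = -29/22 ≈ -1.3182)
y(E, k) = -29/22 (y(E, k) = -29/22 + (-1 - 1*(-1)) = -29/22 + (-1 + 1) = -29/22 + 0 = -29/22)
F(R, I) = -91 - 1074*R
F(444, y(-41, -31)) - 1*4544444 = (-91 - 1074*444) - 1*4544444 = (-91 - 476856) - 4544444 = -476947 - 4544444 = -5021391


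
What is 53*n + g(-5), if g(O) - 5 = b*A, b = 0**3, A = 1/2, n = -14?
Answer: -737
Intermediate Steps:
A = 1/2 (A = 1*(1/2) = 1/2 ≈ 0.50000)
b = 0
g(O) = 5 (g(O) = 5 + 0*(1/2) = 5 + 0 = 5)
53*n + g(-5) = 53*(-14) + 5 = -742 + 5 = -737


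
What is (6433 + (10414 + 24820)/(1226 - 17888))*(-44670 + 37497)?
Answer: -128099513046/2777 ≈ -4.6129e+7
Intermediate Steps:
(6433 + (10414 + 24820)/(1226 - 17888))*(-44670 + 37497) = (6433 + 35234/(-16662))*(-7173) = (6433 + 35234*(-1/16662))*(-7173) = (6433 - 17617/8331)*(-7173) = (53575706/8331)*(-7173) = -128099513046/2777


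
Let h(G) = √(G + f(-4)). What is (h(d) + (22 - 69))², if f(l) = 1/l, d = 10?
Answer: (-94 + √39)²/4 ≈ 1925.2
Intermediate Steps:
h(G) = √(-¼ + G) (h(G) = √(G + 1/(-4)) = √(G - ¼) = √(-¼ + G))
(h(d) + (22 - 69))² = (√(-1 + 4*10)/2 + (22 - 69))² = (√(-1 + 40)/2 - 47)² = (√39/2 - 47)² = (-47 + √39/2)²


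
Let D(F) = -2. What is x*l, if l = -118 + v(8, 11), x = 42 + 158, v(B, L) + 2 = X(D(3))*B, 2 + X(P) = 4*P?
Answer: -40000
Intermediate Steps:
X(P) = -2 + 4*P
v(B, L) = -2 - 10*B (v(B, L) = -2 + (-2 + 4*(-2))*B = -2 + (-2 - 8)*B = -2 - 10*B)
x = 200
l = -200 (l = -118 + (-2 - 10*8) = -118 + (-2 - 80) = -118 - 82 = -200)
x*l = 200*(-200) = -40000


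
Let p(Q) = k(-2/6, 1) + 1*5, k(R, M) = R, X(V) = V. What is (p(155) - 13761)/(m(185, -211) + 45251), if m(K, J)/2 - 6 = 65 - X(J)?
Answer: -41269/137445 ≈ -0.30026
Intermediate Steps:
p(Q) = 14/3 (p(Q) = -2/6 + 1*5 = -2*⅙ + 5 = -⅓ + 5 = 14/3)
m(K, J) = 142 - 2*J (m(K, J) = 12 + 2*(65 - J) = 12 + (130 - 2*J) = 142 - 2*J)
(p(155) - 13761)/(m(185, -211) + 45251) = (14/3 - 13761)/((142 - 2*(-211)) + 45251) = -41269/(3*((142 + 422) + 45251)) = -41269/(3*(564 + 45251)) = -41269/3/45815 = -41269/3*1/45815 = -41269/137445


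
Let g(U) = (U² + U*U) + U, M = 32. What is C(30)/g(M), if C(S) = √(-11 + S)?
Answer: √19/2080 ≈ 0.0020956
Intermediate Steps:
g(U) = U + 2*U² (g(U) = (U² + U²) + U = 2*U² + U = U + 2*U²)
C(30)/g(M) = √(-11 + 30)/((32*(1 + 2*32))) = √19/((32*(1 + 64))) = √19/((32*65)) = √19/2080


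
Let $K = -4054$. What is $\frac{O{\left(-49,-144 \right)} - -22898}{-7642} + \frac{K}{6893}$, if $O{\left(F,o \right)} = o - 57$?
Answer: $- \frac{187431089}{52676306} \approx -3.5582$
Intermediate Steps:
$O{\left(F,o \right)} = -57 + o$ ($O{\left(F,o \right)} = o - 57 = -57 + o$)
$\frac{O{\left(-49,-144 \right)} - -22898}{-7642} + \frac{K}{6893} = \frac{\left(-57 - 144\right) - -22898}{-7642} - \frac{4054}{6893} = \left(-201 + 22898\right) \left(- \frac{1}{7642}\right) - \frac{4054}{6893} = 22697 \left(- \frac{1}{7642}\right) - \frac{4054}{6893} = - \frac{22697}{7642} - \frac{4054}{6893} = - \frac{187431089}{52676306}$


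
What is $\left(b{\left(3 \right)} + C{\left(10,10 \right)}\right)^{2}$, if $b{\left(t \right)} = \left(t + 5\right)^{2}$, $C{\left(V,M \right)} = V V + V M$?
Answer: $69696$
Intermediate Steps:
$C{\left(V,M \right)} = V^{2} + M V$
$b{\left(t \right)} = \left(5 + t\right)^{2}$
$\left(b{\left(3 \right)} + C{\left(10,10 \right)}\right)^{2} = \left(\left(5 + 3\right)^{2} + 10 \left(10 + 10\right)\right)^{2} = \left(8^{2} + 10 \cdot 20\right)^{2} = \left(64 + 200\right)^{2} = 264^{2} = 69696$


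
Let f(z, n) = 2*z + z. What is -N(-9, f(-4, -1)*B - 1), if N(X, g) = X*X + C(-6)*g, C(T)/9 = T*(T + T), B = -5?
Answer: -38313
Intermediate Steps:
f(z, n) = 3*z
C(T) = 18*T² (C(T) = 9*(T*(T + T)) = 9*(T*(2*T)) = 9*(2*T²) = 18*T²)
N(X, g) = X² + 648*g (N(X, g) = X*X + (18*(-6)²)*g = X² + (18*36)*g = X² + 648*g)
-N(-9, f(-4, -1)*B - 1) = -((-9)² + 648*((3*(-4))*(-5) - 1)) = -(81 + 648*(-12*(-5) - 1)) = -(81 + 648*(60 - 1)) = -(81 + 648*59) = -(81 + 38232) = -1*38313 = -38313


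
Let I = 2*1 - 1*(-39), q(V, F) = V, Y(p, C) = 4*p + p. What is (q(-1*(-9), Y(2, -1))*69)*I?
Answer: 25461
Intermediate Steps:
Y(p, C) = 5*p
I = 41 (I = 2 + 39 = 41)
(q(-1*(-9), Y(2, -1))*69)*I = (-1*(-9)*69)*41 = (9*69)*41 = 621*41 = 25461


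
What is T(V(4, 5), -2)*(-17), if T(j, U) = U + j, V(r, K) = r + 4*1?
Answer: -102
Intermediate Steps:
V(r, K) = 4 + r (V(r, K) = r + 4 = 4 + r)
T(V(4, 5), -2)*(-17) = (-2 + (4 + 4))*(-17) = (-2 + 8)*(-17) = 6*(-17) = -102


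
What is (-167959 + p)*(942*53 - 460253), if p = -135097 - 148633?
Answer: 185340192303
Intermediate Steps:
p = -283730
(-167959 + p)*(942*53 - 460253) = (-167959 - 283730)*(942*53 - 460253) = -451689*(49926 - 460253) = -451689*(-410327) = 185340192303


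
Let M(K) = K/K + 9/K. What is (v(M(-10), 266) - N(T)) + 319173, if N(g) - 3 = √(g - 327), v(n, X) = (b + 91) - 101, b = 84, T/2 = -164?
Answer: 319244 - I*√655 ≈ 3.1924e+5 - 25.593*I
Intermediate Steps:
T = -328 (T = 2*(-164) = -328)
M(K) = 1 + 9/K
v(n, X) = 74 (v(n, X) = (84 + 91) - 101 = 175 - 101 = 74)
N(g) = 3 + √(-327 + g) (N(g) = 3 + √(g - 327) = 3 + √(-327 + g))
(v(M(-10), 266) - N(T)) + 319173 = (74 - (3 + √(-327 - 328))) + 319173 = (74 - (3 + √(-655))) + 319173 = (74 - (3 + I*√655)) + 319173 = (74 + (-3 - I*√655)) + 319173 = (71 - I*√655) + 319173 = 319244 - I*√655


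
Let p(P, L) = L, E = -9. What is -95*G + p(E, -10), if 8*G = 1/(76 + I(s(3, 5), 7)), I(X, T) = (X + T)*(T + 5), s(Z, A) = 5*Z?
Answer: -5459/544 ≈ -10.035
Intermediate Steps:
I(X, T) = (5 + T)*(T + X) (I(X, T) = (T + X)*(5 + T) = (5 + T)*(T + X))
G = 1/2720 (G = 1/(8*(76 + (7² + 5*7 + 5*(5*3) + 7*(5*3)))) = 1/(8*(76 + (49 + 35 + 5*15 + 7*15))) = 1/(8*(76 + (49 + 35 + 75 + 105))) = 1/(8*(76 + 264)) = (⅛)/340 = (⅛)*(1/340) = 1/2720 ≈ 0.00036765)
-95*G + p(E, -10) = -95*1/2720 - 10 = -19/544 - 10 = -5459/544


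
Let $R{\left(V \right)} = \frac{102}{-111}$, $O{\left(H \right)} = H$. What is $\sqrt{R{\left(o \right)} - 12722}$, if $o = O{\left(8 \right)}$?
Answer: $\frac{2 i \sqrt{4354419}}{37} \approx 112.8 i$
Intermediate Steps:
$o = 8$
$R{\left(V \right)} = - \frac{34}{37}$ ($R{\left(V \right)} = 102 \left(- \frac{1}{111}\right) = - \frac{34}{37}$)
$\sqrt{R{\left(o \right)} - 12722} = \sqrt{- \frac{34}{37} - 12722} = \sqrt{- \frac{470748}{37}} = \frac{2 i \sqrt{4354419}}{37}$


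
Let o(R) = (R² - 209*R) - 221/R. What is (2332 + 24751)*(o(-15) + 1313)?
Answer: 1904368228/15 ≈ 1.2696e+8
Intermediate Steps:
o(R) = R² - 221/R - 209*R
(2332 + 24751)*(o(-15) + 1313) = (2332 + 24751)*((-221 + (-15)²*(-209 - 15))/(-15) + 1313) = 27083*(-(-221 + 225*(-224))/15 + 1313) = 27083*(-(-221 - 50400)/15 + 1313) = 27083*(-1/15*(-50621) + 1313) = 27083*(50621/15 + 1313) = 27083*(70316/15) = 1904368228/15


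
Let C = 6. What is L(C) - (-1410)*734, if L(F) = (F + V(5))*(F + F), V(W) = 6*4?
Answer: 1035300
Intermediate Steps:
V(W) = 24
L(F) = 2*F*(24 + F) (L(F) = (F + 24)*(F + F) = (24 + F)*(2*F) = 2*F*(24 + F))
L(C) - (-1410)*734 = 2*6*(24 + 6) - (-1410)*734 = 2*6*30 - 1410*(-734) = 360 + 1034940 = 1035300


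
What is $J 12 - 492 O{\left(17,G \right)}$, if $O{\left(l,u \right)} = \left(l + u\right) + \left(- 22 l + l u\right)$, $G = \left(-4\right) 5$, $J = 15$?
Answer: $352944$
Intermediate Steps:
$G = -20$
$O{\left(l,u \right)} = u - 21 l + l u$
$J 12 - 492 O{\left(17,G \right)} = 15 \cdot 12 - 492 \left(-20 - 357 + 17 \left(-20\right)\right) = 180 - 492 \left(-20 - 357 - 340\right) = 180 - -352764 = 180 + 352764 = 352944$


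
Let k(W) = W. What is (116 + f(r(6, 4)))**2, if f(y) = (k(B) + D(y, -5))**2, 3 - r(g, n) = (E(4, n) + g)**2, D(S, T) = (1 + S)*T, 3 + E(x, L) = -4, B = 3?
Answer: 67600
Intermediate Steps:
E(x, L) = -7 (E(x, L) = -3 - 4 = -7)
D(S, T) = T*(1 + S)
r(g, n) = 3 - (-7 + g)**2
f(y) = (-2 - 5*y)**2 (f(y) = (3 - 5*(1 + y))**2 = (3 + (-5 - 5*y))**2 = (-2 - 5*y)**2)
(116 + f(r(6, 4)))**2 = (116 + (2 + 5*(3 - (-7 + 6)**2))**2)**2 = (116 + (2 + 5*(3 - 1*(-1)**2))**2)**2 = (116 + (2 + 5*(3 - 1*1))**2)**2 = (116 + (2 + 5*(3 - 1))**2)**2 = (116 + (2 + 5*2)**2)**2 = (116 + (2 + 10)**2)**2 = (116 + 12**2)**2 = (116 + 144)**2 = 260**2 = 67600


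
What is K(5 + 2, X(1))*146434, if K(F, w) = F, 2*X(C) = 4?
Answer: 1025038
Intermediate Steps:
X(C) = 2 (X(C) = (½)*4 = 2)
K(5 + 2, X(1))*146434 = (5 + 2)*146434 = 7*146434 = 1025038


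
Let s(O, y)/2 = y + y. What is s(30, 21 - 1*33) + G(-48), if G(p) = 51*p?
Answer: -2496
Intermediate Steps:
s(O, y) = 4*y (s(O, y) = 2*(y + y) = 2*(2*y) = 4*y)
s(30, 21 - 1*33) + G(-48) = 4*(21 - 1*33) + 51*(-48) = 4*(21 - 33) - 2448 = 4*(-12) - 2448 = -48 - 2448 = -2496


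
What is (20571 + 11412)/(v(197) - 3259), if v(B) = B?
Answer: -31983/3062 ≈ -10.445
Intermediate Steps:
(20571 + 11412)/(v(197) - 3259) = (20571 + 11412)/(197 - 3259) = 31983/(-3062) = 31983*(-1/3062) = -31983/3062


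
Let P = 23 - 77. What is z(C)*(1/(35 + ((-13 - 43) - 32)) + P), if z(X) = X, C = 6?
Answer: -17178/53 ≈ -324.11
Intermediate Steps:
P = -54
z(C)*(1/(35 + ((-13 - 43) - 32)) + P) = 6*(1/(35 + ((-13 - 43) - 32)) - 54) = 6*(1/(35 + (-56 - 32)) - 54) = 6*(1/(35 - 88) - 54) = 6*(1/(-53) - 54) = 6*(-1/53 - 54) = 6*(-2863/53) = -17178/53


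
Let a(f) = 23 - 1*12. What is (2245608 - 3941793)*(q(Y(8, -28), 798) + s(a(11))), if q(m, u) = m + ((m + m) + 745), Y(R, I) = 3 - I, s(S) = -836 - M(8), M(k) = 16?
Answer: 23746590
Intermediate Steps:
a(f) = 11 (a(f) = 23 - 12 = 11)
s(S) = -852 (s(S) = -836 - 1*16 = -836 - 16 = -852)
q(m, u) = 745 + 3*m (q(m, u) = m + (2*m + 745) = m + (745 + 2*m) = 745 + 3*m)
(2245608 - 3941793)*(q(Y(8, -28), 798) + s(a(11))) = (2245608 - 3941793)*((745 + 3*(3 - 1*(-28))) - 852) = -1696185*((745 + 3*(3 + 28)) - 852) = -1696185*((745 + 3*31) - 852) = -1696185*((745 + 93) - 852) = -1696185*(838 - 852) = -1696185*(-14) = 23746590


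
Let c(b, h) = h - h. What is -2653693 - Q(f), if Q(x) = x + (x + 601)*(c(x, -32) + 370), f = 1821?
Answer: -3551654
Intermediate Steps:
c(b, h) = 0
Q(x) = 222370 + 371*x (Q(x) = x + (x + 601)*(0 + 370) = x + (601 + x)*370 = x + (222370 + 370*x) = 222370 + 371*x)
-2653693 - Q(f) = -2653693 - (222370 + 371*1821) = -2653693 - (222370 + 675591) = -2653693 - 1*897961 = -2653693 - 897961 = -3551654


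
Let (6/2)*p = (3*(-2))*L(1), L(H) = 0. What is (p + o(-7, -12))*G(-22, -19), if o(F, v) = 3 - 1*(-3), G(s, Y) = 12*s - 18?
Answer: -1692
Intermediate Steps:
G(s, Y) = -18 + 12*s
p = 0 (p = ((3*(-2))*0)/3 = (-6*0)/3 = (⅓)*0 = 0)
o(F, v) = 6 (o(F, v) = 3 + 3 = 6)
(p + o(-7, -12))*G(-22, -19) = (0 + 6)*(-18 + 12*(-22)) = 6*(-18 - 264) = 6*(-282) = -1692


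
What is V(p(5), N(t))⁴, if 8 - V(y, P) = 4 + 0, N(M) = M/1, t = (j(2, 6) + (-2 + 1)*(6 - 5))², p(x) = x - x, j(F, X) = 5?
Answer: 256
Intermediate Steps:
p(x) = 0
t = 16 (t = (5 + (-2 + 1)*(6 - 5))² = (5 - 1*1)² = (5 - 1)² = 4² = 16)
N(M) = M (N(M) = M*1 = M)
V(y, P) = 4 (V(y, P) = 8 - (4 + 0) = 8 - 1*4 = 8 - 4 = 4)
V(p(5), N(t))⁴ = 4⁴ = 256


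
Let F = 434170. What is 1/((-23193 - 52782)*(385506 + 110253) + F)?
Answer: -1/37664855855 ≈ -2.6550e-11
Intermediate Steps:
1/((-23193 - 52782)*(385506 + 110253) + F) = 1/((-23193 - 52782)*(385506 + 110253) + 434170) = 1/(-75975*495759 + 434170) = 1/(-37665290025 + 434170) = 1/(-37664855855) = -1/37664855855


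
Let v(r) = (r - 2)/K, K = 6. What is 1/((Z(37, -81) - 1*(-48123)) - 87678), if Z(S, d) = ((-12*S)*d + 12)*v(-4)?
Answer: -1/75531 ≈ -1.3240e-5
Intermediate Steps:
v(r) = -⅓ + r/6 (v(r) = (r - 2)/6 = (-2 + r)*(⅙) = -⅓ + r/6)
Z(S, d) = -12 + 12*S*d (Z(S, d) = ((-12*S)*d + 12)*(-⅓ + (⅙)*(-4)) = (-12*S*d + 12)*(-⅓ - ⅔) = (12 - 12*S*d)*(-1) = -12 + 12*S*d)
1/((Z(37, -81) - 1*(-48123)) - 87678) = 1/(((-12 + 12*37*(-81)) - 1*(-48123)) - 87678) = 1/(((-12 - 35964) + 48123) - 87678) = 1/((-35976 + 48123) - 87678) = 1/(12147 - 87678) = 1/(-75531) = -1/75531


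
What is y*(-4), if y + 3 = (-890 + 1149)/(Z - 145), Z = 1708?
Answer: 17720/1563 ≈ 11.337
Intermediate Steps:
y = -4430/1563 (y = -3 + (-890 + 1149)/(1708 - 145) = -3 + 259/1563 = -4430/1563 ≈ -2.8343)
y*(-4) = -4430/1563*(-4) = 17720/1563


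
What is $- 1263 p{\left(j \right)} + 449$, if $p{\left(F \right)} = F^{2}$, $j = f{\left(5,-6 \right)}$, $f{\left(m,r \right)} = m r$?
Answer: $-1136251$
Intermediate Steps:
$j = -30$ ($j = 5 \left(-6\right) = -30$)
$- 1263 p{\left(j \right)} + 449 = - 1263 \left(-30\right)^{2} + 449 = \left(-1263\right) 900 + 449 = -1136700 + 449 = -1136251$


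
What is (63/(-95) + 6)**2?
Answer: 257049/9025 ≈ 28.482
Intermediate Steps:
(63/(-95) + 6)**2 = (63*(-1/95) + 6)**2 = (-63/95 + 6)**2 = (507/95)**2 = 257049/9025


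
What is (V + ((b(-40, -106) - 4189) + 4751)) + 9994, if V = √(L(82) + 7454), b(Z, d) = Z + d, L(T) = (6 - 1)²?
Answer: 10410 + 3*√831 ≈ 10496.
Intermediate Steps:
L(T) = 25 (L(T) = 5² = 25)
V = 3*√831 (V = √(25 + 7454) = √7479 = 3*√831 ≈ 86.481)
(V + ((b(-40, -106) - 4189) + 4751)) + 9994 = (3*√831 + (((-40 - 106) - 4189) + 4751)) + 9994 = (3*√831 + ((-146 - 4189) + 4751)) + 9994 = (3*√831 + (-4335 + 4751)) + 9994 = (3*√831 + 416) + 9994 = (416 + 3*√831) + 9994 = 10410 + 3*√831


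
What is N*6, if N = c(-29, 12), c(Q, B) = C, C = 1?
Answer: 6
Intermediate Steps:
c(Q, B) = 1
N = 1
N*6 = 1*6 = 6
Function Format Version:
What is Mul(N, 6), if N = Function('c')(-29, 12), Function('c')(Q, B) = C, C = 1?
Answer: 6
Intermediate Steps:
Function('c')(Q, B) = 1
N = 1
Mul(N, 6) = Mul(1, 6) = 6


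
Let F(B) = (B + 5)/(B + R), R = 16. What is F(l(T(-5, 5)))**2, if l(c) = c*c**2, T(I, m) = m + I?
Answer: 25/256 ≈ 0.097656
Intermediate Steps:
T(I, m) = I + m
l(c) = c**3
F(B) = (5 + B)/(16 + B) (F(B) = (B + 5)/(B + 16) = (5 + B)/(16 + B))
F(l(T(-5, 5)))**2 = ((5 + (-5 + 5)**3)/(16 + (-5 + 5)**3))**2 = ((5 + 0**3)/(16 + 0**3))**2 = ((5 + 0)/(16 + 0))**2 = (5/16)**2 = 25/256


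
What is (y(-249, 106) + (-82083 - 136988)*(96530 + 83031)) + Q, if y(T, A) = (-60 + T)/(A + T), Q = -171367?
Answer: -5625159425005/143 ≈ -3.9337e+10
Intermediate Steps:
y(T, A) = (-60 + T)/(A + T)
(y(-249, 106) + (-82083 - 136988)*(96530 + 83031)) + Q = ((-60 - 249)/(106 - 249) + (-82083 - 136988)*(96530 + 83031)) - 171367 = (-309/(-143) - 219071*179561) - 171367 = (-1/143*(-309) - 39336607831) - 171367 = (309/143 - 39336607831) - 171367 = -5625134919524/143 - 171367 = -5625159425005/143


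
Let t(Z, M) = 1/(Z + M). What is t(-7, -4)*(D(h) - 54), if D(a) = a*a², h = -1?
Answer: 5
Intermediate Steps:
D(a) = a³
t(Z, M) = 1/(M + Z)
t(-7, -4)*(D(h) - 54) = ((-1)³ - 54)/(-4 - 7) = (-1 - 54)/(-11) = -1/11*(-55) = 5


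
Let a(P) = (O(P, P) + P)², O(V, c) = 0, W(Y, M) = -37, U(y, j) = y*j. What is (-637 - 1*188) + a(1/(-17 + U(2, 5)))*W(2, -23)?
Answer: -40462/49 ≈ -825.75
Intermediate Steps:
U(y, j) = j*y
a(P) = P² (a(P) = (0 + P)² = P²)
(-637 - 1*188) + a(1/(-17 + U(2, 5)))*W(2, -23) = (-637 - 1*188) + (1/(-17 + 5*2))²*(-37) = (-637 - 188) + (1/(-17 + 10))²*(-37) = -825 + (1/(-7))²*(-37) = -825 + (-⅐)²*(-37) = -825 + (1/49)*(-37) = -825 - 37/49 = -40462/49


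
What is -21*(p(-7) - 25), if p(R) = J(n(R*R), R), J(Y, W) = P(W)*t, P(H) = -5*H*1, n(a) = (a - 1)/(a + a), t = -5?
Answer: 4200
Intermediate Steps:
n(a) = (-1 + a)/(2*a) (n(a) = (-1 + a)/((2*a)) = (-1 + a)*(1/(2*a)) = (-1 + a)/(2*a))
P(H) = -5*H
J(Y, W) = 25*W (J(Y, W) = -5*W*(-5) = 25*W)
p(R) = 25*R
-21*(p(-7) - 25) = -21*(25*(-7) - 25) = -21*(-175 - 25) = -21*(-200) = 4200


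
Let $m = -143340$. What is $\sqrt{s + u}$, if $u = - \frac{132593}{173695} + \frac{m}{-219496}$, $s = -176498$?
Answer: $\frac{i \sqrt{16034223459520381289444710}}{9531339430} \approx 420.12 i$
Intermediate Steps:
$u = - \frac{1051547957}{9531339430}$ ($u = - \frac{132593}{173695} - \frac{143340}{-219496} = \left(-132593\right) \frac{1}{173695} - - \frac{35835}{54874} = - \frac{132593}{173695} + \frac{35835}{54874} = - \frac{1051547957}{9531339430} \approx -0.11033$)
$\sqrt{s + u} = \sqrt{-176498 - \frac{1051547957}{9531339430}} = \sqrt{- \frac{1682263398264097}{9531339430}} = \frac{i \sqrt{16034223459520381289444710}}{9531339430}$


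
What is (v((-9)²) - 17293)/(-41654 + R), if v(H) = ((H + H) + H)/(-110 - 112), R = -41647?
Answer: 1279763/6164274 ≈ 0.20761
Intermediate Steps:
v(H) = -H/74 (v(H) = (2*H + H)/(-222) = (3*H)*(-1/222) = -H/74)
(v((-9)²) - 17293)/(-41654 + R) = (-1/74*(-9)² - 17293)/(-41654 - 41647) = (-1/74*81 - 17293)/(-83301) = (-81/74 - 17293)*(-1/83301) = -1279763/74*(-1/83301) = 1279763/6164274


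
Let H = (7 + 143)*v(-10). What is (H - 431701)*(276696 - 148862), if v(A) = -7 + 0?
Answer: -55320291334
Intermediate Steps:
v(A) = -7
H = -1050 (H = (7 + 143)*(-7) = 150*(-7) = -1050)
(H - 431701)*(276696 - 148862) = (-1050 - 431701)*(276696 - 148862) = -432751*127834 = -55320291334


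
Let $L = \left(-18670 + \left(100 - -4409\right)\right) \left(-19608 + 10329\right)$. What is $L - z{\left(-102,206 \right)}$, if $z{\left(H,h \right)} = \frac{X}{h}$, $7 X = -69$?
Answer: $\frac{189478683267}{1442} \approx 1.314 \cdot 10^{8}$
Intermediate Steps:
$X = - \frac{69}{7}$ ($X = \frac{1}{7} \left(-69\right) = - \frac{69}{7} \approx -9.8571$)
$z{\left(H,h \right)} = - \frac{69}{7 h}$
$L = 131399919$ ($L = \left(-18670 + \left(100 + 4409\right)\right) \left(-9279\right) = \left(-18670 + 4509\right) \left(-9279\right) = \left(-14161\right) \left(-9279\right) = 131399919$)
$L - z{\left(-102,206 \right)} = 131399919 - - \frac{69}{7 \cdot 206} = 131399919 - \left(- \frac{69}{7}\right) \frac{1}{206} = 131399919 - - \frac{69}{1442} = 131399919 + \frac{69}{1442} = \frac{189478683267}{1442}$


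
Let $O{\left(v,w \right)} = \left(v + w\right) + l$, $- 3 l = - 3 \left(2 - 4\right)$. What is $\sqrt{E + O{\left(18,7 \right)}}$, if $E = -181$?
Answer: $i \sqrt{158} \approx 12.57 i$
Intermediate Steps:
$l = -2$ ($l = - \frac{\left(-3\right) \left(2 - 4\right)}{3} = - \frac{\left(-3\right) \left(-2\right)}{3} = \left(- \frac{1}{3}\right) 6 = -2$)
$O{\left(v,w \right)} = -2 + v + w$ ($O{\left(v,w \right)} = \left(v + w\right) - 2 = -2 + v + w$)
$\sqrt{E + O{\left(18,7 \right)}} = \sqrt{-181 + \left(-2 + 18 + 7\right)} = \sqrt{-181 + 23} = \sqrt{-158} = i \sqrt{158}$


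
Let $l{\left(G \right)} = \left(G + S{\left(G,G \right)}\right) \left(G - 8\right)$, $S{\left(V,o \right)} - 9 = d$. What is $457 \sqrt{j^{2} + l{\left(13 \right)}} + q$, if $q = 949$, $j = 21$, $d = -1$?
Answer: $949 + 457 \sqrt{546} \approx 11628.0$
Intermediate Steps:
$S{\left(V,o \right)} = 8$ ($S{\left(V,o \right)} = 9 - 1 = 8$)
$l{\left(G \right)} = \left(-8 + G\right) \left(8 + G\right)$ ($l{\left(G \right)} = \left(G + 8\right) \left(G - 8\right) = \left(8 + G\right) \left(-8 + G\right) = \left(-8 + G\right) \left(8 + G\right)$)
$457 \sqrt{j^{2} + l{\left(13 \right)}} + q = 457 \sqrt{21^{2} - \left(64 - 13^{2}\right)} + 949 = 457 \sqrt{441 + \left(-64 + 169\right)} + 949 = 457 \sqrt{441 + 105} + 949 = 457 \sqrt{546} + 949 = 949 + 457 \sqrt{546}$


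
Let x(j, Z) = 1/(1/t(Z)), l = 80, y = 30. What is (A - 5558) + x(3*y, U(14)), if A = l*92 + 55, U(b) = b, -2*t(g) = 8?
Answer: 1853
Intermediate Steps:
t(g) = -4 (t(g) = -½*8 = -4)
x(j, Z) = -4 (x(j, Z) = 1/(1/(-4)) = 1/(-¼) = -4)
A = 7415 (A = 80*92 + 55 = 7360 + 55 = 7415)
(A - 5558) + x(3*y, U(14)) = (7415 - 5558) - 4 = 1857 - 4 = 1853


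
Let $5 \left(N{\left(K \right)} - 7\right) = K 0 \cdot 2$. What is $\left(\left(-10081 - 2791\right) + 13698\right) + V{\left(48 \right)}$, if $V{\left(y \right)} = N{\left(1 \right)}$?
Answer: $833$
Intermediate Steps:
$N{\left(K \right)} = 7$ ($N{\left(K \right)} = 7 + \frac{K 0 \cdot 2}{5} = 7 + \frac{0 \cdot 2}{5} = 7 + \frac{1}{5} \cdot 0 = 7 + 0 = 7$)
$V{\left(y \right)} = 7$
$\left(\left(-10081 - 2791\right) + 13698\right) + V{\left(48 \right)} = \left(\left(-10081 - 2791\right) + 13698\right) + 7 = \left(-12872 + 13698\right) + 7 = 826 + 7 = 833$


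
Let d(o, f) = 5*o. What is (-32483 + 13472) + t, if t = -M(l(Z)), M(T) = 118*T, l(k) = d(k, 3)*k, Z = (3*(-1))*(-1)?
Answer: -24321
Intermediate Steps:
Z = 3 (Z = -3*(-1) = 3)
l(k) = 5*k² (l(k) = (5*k)*k = 5*k²)
t = -5310 (t = -118*5*3² = -118*5*9 = -118*45 = -1*5310 = -5310)
(-32483 + 13472) + t = (-32483 + 13472) - 5310 = -19011 - 5310 = -24321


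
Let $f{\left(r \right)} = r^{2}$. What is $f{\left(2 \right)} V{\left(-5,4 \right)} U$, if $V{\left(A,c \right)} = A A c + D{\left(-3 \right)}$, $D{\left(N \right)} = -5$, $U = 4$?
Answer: $1520$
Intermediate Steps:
$V{\left(A,c \right)} = -5 + c A^{2}$ ($V{\left(A,c \right)} = A A c - 5 = A^{2} c - 5 = c A^{2} - 5 = -5 + c A^{2}$)
$f{\left(2 \right)} V{\left(-5,4 \right)} U = 2^{2} \left(-5 + 4 \left(-5\right)^{2}\right) 4 = 4 \left(-5 + 4 \cdot 25\right) 4 = 4 \left(-5 + 100\right) 4 = 4 \cdot 95 \cdot 4 = 380 \cdot 4 = 1520$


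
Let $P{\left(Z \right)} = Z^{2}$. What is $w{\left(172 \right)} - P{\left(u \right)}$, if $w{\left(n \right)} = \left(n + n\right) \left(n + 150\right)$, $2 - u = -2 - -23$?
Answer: $110407$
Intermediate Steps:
$u = -19$ ($u = 2 - \left(-2 - -23\right) = 2 - \left(-2 + 23\right) = 2 - 21 = -19$)
$w{\left(n \right)} = 2 n \left(150 + n\right)$
$w{\left(172 \right)} - P{\left(u \right)} = 2 \cdot 172 \left(150 + 172\right) - \left(-19\right)^{2} = 2 \cdot 172 \cdot 322 - 361 = 110768 - 361 = 110407$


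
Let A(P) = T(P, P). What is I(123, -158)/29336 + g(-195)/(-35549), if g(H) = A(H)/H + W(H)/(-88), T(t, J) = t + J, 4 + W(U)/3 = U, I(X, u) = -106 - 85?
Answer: -510020/75470527 ≈ -0.0067579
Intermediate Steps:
I(X, u) = -191
W(U) = -12 + 3*U
T(t, J) = J + t
A(P) = 2*P (A(P) = P + P = 2*P)
g(H) = 47/22 - 3*H/88 (g(H) = (2*H)/H + (-12 + 3*H)/(-88) = 2 + (-12 + 3*H)*(-1/88) = 2 + (3/22 - 3*H/88) = 47/22 - 3*H/88)
I(123, -158)/29336 + g(-195)/(-35549) = -191/29336 + (47/22 - 3/88*(-195))/(-35549) = -191*1/29336 + (47/22 + 585/88)*(-1/35549) = -191/29336 + (773/88)*(-1/35549) = -191/29336 - 773/3128312 = -510020/75470527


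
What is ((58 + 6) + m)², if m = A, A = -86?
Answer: 484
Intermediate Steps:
m = -86
((58 + 6) + m)² = ((58 + 6) - 86)² = (64 - 86)² = (-22)² = 484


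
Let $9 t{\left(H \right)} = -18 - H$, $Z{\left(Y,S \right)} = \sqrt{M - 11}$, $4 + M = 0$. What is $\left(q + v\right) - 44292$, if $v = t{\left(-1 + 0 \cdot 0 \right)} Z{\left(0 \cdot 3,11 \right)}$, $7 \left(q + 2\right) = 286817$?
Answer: $- \frac{23241}{7} - \frac{17 i \sqrt{15}}{9} \approx -3320.1 - 7.3156 i$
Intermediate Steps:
$q = \frac{286803}{7}$ ($q = -2 + \frac{1}{7} \cdot 286817 = -2 + \frac{286817}{7} = \frac{286803}{7} \approx 40972.0$)
$M = -4$ ($M = -4 + 0 = -4$)
$Z{\left(Y,S \right)} = i \sqrt{15}$ ($Z{\left(Y,S \right)} = \sqrt{-4 - 11} = \sqrt{-15} = i \sqrt{15}$)
$t{\left(H \right)} = -2 - \frac{H}{9}$ ($t{\left(H \right)} = \frac{-18 - H}{9} = -2 - \frac{H}{9}$)
$v = - \frac{17 i \sqrt{15}}{9}$ ($v = \left(-2 - \frac{-1 + 0 \cdot 0}{9}\right) i \sqrt{15} = \left(-2 - \frac{-1 + 0}{9}\right) i \sqrt{15} = \left(-2 - - \frac{1}{9}\right) i \sqrt{15} = \left(-2 + \frac{1}{9}\right) i \sqrt{15} = - \frac{17 i \sqrt{15}}{9} \approx - 7.3156 i$)
$\left(q + v\right) - 44292 = \left(\frac{286803}{7} - \frac{17 i \sqrt{15}}{9}\right) - 44292 = - \frac{23241}{7} - \frac{17 i \sqrt{15}}{9}$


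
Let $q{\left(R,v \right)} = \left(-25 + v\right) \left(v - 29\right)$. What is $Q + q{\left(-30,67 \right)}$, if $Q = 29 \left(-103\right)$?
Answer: $-1391$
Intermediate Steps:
$Q = -2987$
$q{\left(R,v \right)} = \left(-29 + v\right) \left(-25 + v\right)$ ($q{\left(R,v \right)} = \left(-25 + v\right) \left(-29 + v\right) = \left(-29 + v\right) \left(-25 + v\right)$)
$Q + q{\left(-30,67 \right)} = -2987 + \left(725 + 67^{2} - 3618\right) = -2987 + \left(725 + 4489 - 3618\right) = -2987 + 1596 = -1391$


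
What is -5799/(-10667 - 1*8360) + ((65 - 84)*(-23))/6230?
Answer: 44442569/118538210 ≈ 0.37492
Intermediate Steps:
-5799/(-10667 - 1*8360) + ((65 - 84)*(-23))/6230 = -5799/(-10667 - 8360) - 19*(-23)*(1/6230) = -5799/(-19027) + 437*(1/6230) = -5799*(-1/19027) + 437/6230 = 5799/19027 + 437/6230 = 44442569/118538210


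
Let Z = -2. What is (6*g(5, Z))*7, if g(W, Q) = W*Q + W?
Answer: -210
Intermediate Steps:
g(W, Q) = W + Q*W (g(W, Q) = Q*W + W = W + Q*W)
(6*g(5, Z))*7 = (6*(5*(1 - 2)))*7 = (6*(5*(-1)))*7 = (6*(-5))*7 = -30*7 = -210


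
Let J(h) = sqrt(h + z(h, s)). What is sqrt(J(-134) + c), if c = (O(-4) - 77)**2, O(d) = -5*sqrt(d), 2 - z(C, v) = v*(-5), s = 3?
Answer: sqrt(5829 + 1540*I + 3*I*sqrt(13)) ≈ 77.009 + 10.069*I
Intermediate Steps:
z(C, v) = 2 + 5*v (z(C, v) = 2 - v*(-5) = 2 - (-5)*v = 2 + 5*v)
c = (-77 - 10*I)**2 (c = (-10*I - 77)**2 = (-77 - 10*I)**2 ≈ 5829.0 + 1540.0*I)
J(h) = sqrt(17 + h) (J(h) = sqrt(h + (2 + 5*3)) = sqrt(h + (2 + 15)) = sqrt(h + 17) = sqrt(17 + h))
sqrt(J(-134) + c) = sqrt(sqrt(17 - 134) + (5829 + 1540*I)) = sqrt(sqrt(-117) + (5829 + 1540*I)) = sqrt(3*I*sqrt(13) + (5829 + 1540*I)) = sqrt(5829 + 1540*I + 3*I*sqrt(13))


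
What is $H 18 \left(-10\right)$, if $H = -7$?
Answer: $1260$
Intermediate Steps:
$H 18 \left(-10\right) = \left(-7\right) 18 \left(-10\right) = \left(-126\right) \left(-10\right) = 1260$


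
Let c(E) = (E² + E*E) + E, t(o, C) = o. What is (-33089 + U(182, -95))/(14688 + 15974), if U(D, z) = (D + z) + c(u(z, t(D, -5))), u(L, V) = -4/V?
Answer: -136644868/126956011 ≈ -1.0763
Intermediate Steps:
c(E) = E + 2*E² (c(E) = (E² + E²) + E = 2*E² + E = E + 2*E²)
U(D, z) = D + z - 4*(1 - 8/D)/D (U(D, z) = (D + z) + (-4/D)*(1 + 2*(-4/D)) = (D + z) + (-4/D)*(1 - 8/D) = (D + z) - 4*(1 - 8/D)/D = D + z - 4*(1 - 8/D)/D)
(-33089 + U(182, -95))/(14688 + 15974) = (-33089 + (182 - 95 - 4/182 + 32/182²))/(14688 + 15974) = (-33089 + (182 - 95 - 4*1/182 + 32*(1/33124)))/30662 = (-33089 + (182 - 95 - 2/91 + 8/8281))*(1/30662) = (-33089 + 720273/8281)*(1/30662) = -273289736/8281*1/30662 = -136644868/126956011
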